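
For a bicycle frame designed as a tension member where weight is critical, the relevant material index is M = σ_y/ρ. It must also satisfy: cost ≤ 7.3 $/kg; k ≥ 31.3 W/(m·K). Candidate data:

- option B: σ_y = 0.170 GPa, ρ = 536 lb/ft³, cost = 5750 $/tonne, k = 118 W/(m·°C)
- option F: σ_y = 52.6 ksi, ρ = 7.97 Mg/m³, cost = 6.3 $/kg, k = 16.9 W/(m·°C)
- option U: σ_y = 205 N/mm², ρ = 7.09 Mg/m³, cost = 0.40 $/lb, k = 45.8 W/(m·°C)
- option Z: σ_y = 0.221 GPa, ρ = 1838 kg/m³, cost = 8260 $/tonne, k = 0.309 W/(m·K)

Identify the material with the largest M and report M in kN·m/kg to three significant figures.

option U, M = 28.9 kN·m/kg

Screen on constraints: cost ≤ 7.3 $/kg; k ≥ 31.3 W/(m·K). Survivors: option B, option U.
Putting every candidate on a common basis:
  option B: σ_y = 170.0 MPa, ρ = 8586 kg/m³
  option U: σ_y = 205.0 MPa, ρ = 7090 kg/m³
  option U: M = 28.9 kN·m/kg
  option B: M = 19.8 kN·m/kg
Option U has the largest M.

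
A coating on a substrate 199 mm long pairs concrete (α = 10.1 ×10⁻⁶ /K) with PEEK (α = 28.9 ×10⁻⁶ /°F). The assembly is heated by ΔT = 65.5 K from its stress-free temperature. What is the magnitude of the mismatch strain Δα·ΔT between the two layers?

2.75×10⁻³

PEEK: α = 28.9×10⁻⁶/°F × 9/5 = 52.0×10⁻⁶/K.
Δα = |10.1 − 52.0|×10⁻⁶/K = 41.9×10⁻⁶/K.
Mismatch strain = Δα·ΔT = 41.9×10⁻⁶ × 65.5 = 2.75×10⁻³.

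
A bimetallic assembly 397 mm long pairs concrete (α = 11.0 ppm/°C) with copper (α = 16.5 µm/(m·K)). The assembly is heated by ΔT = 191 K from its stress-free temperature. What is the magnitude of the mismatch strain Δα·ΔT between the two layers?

Δα = |11.0 − 16.5|×10⁻⁶/K = 5.50×10⁻⁶/K.
Mismatch strain = Δα·ΔT = 5.50×10⁻⁶ × 191.0 = 1.05×10⁻³.

1.05×10⁻³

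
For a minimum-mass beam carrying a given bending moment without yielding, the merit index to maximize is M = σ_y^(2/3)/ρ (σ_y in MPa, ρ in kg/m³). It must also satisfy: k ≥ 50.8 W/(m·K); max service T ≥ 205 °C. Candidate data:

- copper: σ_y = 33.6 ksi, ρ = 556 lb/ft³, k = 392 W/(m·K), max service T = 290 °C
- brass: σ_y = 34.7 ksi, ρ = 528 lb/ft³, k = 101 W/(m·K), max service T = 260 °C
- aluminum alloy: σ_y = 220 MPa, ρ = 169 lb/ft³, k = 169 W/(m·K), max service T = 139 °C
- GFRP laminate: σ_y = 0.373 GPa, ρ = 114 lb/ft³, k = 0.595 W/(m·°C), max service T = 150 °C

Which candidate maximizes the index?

Screen on constraints: k ≥ 50.8 W/(m·K); max service T ≥ 205 °C. Survivors: copper, brass.
Convert each candidate to consistent units, then evaluate M:
  copper: σ_y = 231.7 MPa, ρ = 8906 kg/m³
  brass: σ_y = 239.2 MPa, ρ = 8458 kg/m³
  brass: M = 4.56×10⁻³
  copper: M = 4.24×10⁻³
Highest index: brass.

brass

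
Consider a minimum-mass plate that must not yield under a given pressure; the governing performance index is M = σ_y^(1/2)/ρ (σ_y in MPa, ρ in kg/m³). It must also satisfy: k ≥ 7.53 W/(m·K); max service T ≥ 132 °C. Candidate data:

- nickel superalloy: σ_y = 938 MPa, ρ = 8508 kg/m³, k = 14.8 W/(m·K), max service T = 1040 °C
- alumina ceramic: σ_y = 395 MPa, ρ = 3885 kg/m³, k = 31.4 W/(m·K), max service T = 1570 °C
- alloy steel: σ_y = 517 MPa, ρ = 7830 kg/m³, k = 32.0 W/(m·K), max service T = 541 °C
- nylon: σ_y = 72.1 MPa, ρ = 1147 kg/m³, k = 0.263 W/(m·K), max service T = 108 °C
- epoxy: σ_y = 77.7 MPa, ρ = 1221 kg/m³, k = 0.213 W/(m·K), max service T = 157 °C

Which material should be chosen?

alumina ceramic

Screen on constraints: k ≥ 7.53 W/(m·K); max service T ≥ 132 °C. Survivors: nickel superalloy, alumina ceramic, alloy steel.
Evaluate M for each candidate:
  alumina ceramic: M = 5.12×10⁻³
  nickel superalloy: M = 3.60×10⁻³
  alloy steel: M = 2.90×10⁻³
Highest index: alumina ceramic.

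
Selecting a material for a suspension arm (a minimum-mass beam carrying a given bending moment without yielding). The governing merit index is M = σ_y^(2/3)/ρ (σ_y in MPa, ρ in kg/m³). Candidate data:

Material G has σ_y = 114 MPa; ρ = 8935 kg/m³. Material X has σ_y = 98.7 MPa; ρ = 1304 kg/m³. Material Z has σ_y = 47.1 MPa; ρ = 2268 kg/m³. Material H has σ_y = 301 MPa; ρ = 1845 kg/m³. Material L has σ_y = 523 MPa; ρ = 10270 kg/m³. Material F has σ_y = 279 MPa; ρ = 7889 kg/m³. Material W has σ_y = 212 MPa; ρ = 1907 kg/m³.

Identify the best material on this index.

material H

Per-candidate index values:
  material H: M = 24.3×10⁻³
  material W: M = 18.6×10⁻³
  material X: M = 16.4×10⁻³
  material L: M = 6.32×10⁻³
  material Z: M = 5.75×10⁻³
  material F: M = 5.41×10⁻³
  material G: M = 2.63×10⁻³
Material H has the largest M.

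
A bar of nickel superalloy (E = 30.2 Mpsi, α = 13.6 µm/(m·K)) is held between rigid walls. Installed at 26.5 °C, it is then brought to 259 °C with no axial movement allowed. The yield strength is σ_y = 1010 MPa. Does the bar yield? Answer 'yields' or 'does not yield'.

does not yield

E = 30.2 Mpsi = 208.2 GPa.
ΔT = 232.5 K. Constrained thermal stress σ = E·α·ΔT = 208.2×10³ MPa × 13.6×10⁻⁶ × 232.5 = 658 MPa (compressive).
Compare to σ_y = 1010 MPa: σ < σ_y, so it does not yield.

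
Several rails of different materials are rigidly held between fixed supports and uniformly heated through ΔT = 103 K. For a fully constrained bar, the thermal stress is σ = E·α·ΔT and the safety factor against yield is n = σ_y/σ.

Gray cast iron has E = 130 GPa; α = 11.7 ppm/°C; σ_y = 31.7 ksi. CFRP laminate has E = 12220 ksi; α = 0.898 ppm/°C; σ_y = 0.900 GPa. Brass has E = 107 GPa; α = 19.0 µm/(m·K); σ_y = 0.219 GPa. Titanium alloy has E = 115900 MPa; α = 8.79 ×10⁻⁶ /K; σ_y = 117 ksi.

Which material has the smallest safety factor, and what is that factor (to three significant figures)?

brass, n = 1.05

Converting E to GPa, α to ×10⁻⁶/K, σ_y to MPa, then σ and n for each:
  gray cast iron: E = 130.0, α = 11.7, σ_y = 218.6 → σ = 157 MPa, n = 1.40
  CFRP laminate: E = 84.25, α = 0.898, σ_y = 900.0 → σ = 7.79 MPa, n = 115
  brass: E = 107.0, α = 19.0, σ_y = 219.0 → σ = 209 MPa, n = 1.05
  titanium alloy: E = 115.9, α = 8.79, σ_y = 806.7 → σ = 105 MPa, n = 7.69
Brass has the lowest safety factor, n = 1.05.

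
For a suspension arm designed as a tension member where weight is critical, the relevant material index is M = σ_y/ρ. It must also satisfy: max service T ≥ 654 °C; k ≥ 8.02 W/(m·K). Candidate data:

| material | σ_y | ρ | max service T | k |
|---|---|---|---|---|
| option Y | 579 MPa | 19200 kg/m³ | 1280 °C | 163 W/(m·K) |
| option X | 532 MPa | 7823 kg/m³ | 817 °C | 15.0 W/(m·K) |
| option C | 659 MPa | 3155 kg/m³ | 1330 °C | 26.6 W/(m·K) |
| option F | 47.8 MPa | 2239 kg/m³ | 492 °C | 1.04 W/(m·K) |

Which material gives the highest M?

Screen on constraints: max service T ≥ 654 °C; k ≥ 8.02 W/(m·K). Survivors: option Y, option X, option C.
Evaluate M for each candidate:
  option C: M = 209 kN·m/kg
  option X: M = 68.0 kN·m/kg
  option Y: M = 30.2 kN·m/kg
Option C has the largest M.

option C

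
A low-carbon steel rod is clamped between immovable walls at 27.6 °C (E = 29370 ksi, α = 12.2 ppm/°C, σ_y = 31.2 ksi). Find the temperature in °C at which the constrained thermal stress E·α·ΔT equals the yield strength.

115 °C

E = 29370 ksi = 202.5 GPa.
σ_y = 31.2 ksi = 215.1 MPa.
E·α·ΔT = 215.1 MPa ⇒ ΔT = 215.1 / (202.5×10³ × 12.2×10⁻⁶) = 87.07 K.
T = 27.6 + 87.07 = 114.7 °C.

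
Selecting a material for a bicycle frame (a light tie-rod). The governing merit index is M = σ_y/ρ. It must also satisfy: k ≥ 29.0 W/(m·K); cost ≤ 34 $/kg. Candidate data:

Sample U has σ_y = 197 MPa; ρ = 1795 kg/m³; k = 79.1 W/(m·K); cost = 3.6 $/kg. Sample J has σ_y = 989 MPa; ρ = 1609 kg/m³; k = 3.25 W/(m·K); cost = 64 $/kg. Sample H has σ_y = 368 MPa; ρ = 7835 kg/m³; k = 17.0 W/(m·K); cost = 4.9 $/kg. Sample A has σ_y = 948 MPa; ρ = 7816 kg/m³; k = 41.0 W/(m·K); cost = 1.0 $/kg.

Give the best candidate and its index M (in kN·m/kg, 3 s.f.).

sample A, M = 121 kN·m/kg

Screen on constraints: k ≥ 29.0 W/(m·K); cost ≤ 34 $/kg. Survivors: sample U, sample A.
Per-candidate index values:
  sample A: M = 121 kN·m/kg
  sample U: M = 110 kN·m/kg
Sample A has the largest M.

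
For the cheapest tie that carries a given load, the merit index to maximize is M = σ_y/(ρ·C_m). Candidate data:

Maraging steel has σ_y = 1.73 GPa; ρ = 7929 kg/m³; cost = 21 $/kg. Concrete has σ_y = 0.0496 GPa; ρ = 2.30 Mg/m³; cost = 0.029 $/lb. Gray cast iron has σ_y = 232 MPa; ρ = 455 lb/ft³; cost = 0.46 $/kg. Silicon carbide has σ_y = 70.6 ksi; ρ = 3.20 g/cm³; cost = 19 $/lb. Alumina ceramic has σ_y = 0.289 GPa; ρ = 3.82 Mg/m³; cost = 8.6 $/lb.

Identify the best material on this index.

In SI units:
  maraging steel: σ_y = 1730 MPa, ρ = 7929 kg/m³, cost = 21.00 $/kg
  concrete: σ_y = 49.60 MPa, ρ = 2300 kg/m³, cost = 0.06393 $/kg
  gray cast iron: σ_y = 232.0 MPa, ρ = 7288 kg/m³, cost = 0.4600 $/kg
  silicon carbide: σ_y = 486.8 MPa, ρ = 3200 kg/m³, cost = 41.89 $/kg
  alumina ceramic: σ_y = 289.0 MPa, ρ = 3820 kg/m³, cost = 18.96 $/kg
  concrete: M = 337 kN·m per $
  gray cast iron: M = 69.2 kN·m per $
  maraging steel: M = 10.4 kN·m per $
  alumina ceramic: M = 3.99 kN·m per $
  silicon carbide: M = 3.63 kN·m per $
Highest index: concrete.

concrete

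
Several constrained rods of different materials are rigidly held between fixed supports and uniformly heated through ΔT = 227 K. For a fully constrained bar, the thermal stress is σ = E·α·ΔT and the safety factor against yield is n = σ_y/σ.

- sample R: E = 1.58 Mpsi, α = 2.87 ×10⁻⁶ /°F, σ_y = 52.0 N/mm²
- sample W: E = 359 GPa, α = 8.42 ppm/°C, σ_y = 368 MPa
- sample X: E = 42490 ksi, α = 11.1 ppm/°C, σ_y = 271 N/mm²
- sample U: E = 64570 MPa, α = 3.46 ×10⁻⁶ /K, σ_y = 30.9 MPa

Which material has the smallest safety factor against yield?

Per material, after unit conversion:
  sample R: E = 10.89, α = 5.17, σ_y = 52.00 → σ = 12.8 MPa, n = 4.07
  sample W: E = 359.0, α = 8.42, σ_y = 368.0 → σ = 686 MPa, n = 0.536
  sample X: E = 293.0, α = 11.1, σ_y = 271.0 → σ = 738 MPa, n = 0.367
  sample U: E = 64.57, α = 3.46, σ_y = 30.90 → σ = 50.7 MPa, n = 0.609
The minimum is sample X at n = 0.367.

sample X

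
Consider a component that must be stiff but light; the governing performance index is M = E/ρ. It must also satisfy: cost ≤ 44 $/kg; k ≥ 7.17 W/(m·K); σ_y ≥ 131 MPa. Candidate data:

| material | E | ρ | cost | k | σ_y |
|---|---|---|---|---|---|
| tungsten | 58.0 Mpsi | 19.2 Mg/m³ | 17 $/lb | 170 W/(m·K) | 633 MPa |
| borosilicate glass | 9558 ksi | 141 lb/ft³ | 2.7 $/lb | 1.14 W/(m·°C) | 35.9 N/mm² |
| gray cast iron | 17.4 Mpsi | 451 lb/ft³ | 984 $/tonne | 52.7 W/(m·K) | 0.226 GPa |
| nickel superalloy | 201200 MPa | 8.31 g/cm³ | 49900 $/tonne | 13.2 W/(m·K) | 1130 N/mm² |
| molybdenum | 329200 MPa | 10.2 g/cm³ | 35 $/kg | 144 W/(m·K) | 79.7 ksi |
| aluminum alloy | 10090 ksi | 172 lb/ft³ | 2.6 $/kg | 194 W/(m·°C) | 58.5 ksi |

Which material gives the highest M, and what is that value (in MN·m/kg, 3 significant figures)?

molybdenum, M = 32.3 MN·m/kg

Screen on constraints: cost ≤ 44 $/kg; k ≥ 7.17 W/(m·K); σ_y ≥ 131 MPa. Survivors: tungsten, gray cast iron, molybdenum, aluminum alloy.
In SI units:
  tungsten: E = 399.9 GPa, ρ = 19200 kg/m³
  gray cast iron: E = 120.0 GPa, ρ = 7224 kg/m³
  molybdenum: E = 329.2 GPa, ρ = 10200 kg/m³
  aluminum alloy: E = 69.57 GPa, ρ = 2755 kg/m³
  molybdenum: M = 32.3 MN·m/kg
  aluminum alloy: M = 25.2 MN·m/kg
  tungsten: M = 20.8 MN·m/kg
  gray cast iron: M = 16.6 MN·m/kg
Molybdenum ranks first.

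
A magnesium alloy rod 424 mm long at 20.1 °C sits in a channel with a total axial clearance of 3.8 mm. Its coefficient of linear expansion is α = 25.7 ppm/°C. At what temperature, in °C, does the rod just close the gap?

α·L₀·ΔT = 3.8 mm ⇒ ΔT = 3.8 / (25.7×10⁻⁶ × 424.0) = 348.7 K.
T = 20.1 + 348.7 = 368.8 °C.

369 °C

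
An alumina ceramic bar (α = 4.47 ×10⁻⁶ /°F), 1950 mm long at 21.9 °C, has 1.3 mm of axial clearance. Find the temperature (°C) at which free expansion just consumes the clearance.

105 °C

α = 4.47×10⁻⁶/°F × 9/5 = 8.05×10⁻⁶/K.
α·L₀·ΔT = 1.3 mm ⇒ ΔT = 1.3 / (8.05×10⁻⁶ × 1950.0) = 82.86 K.
T = 21.9 + 82.86 = 104.8 °C.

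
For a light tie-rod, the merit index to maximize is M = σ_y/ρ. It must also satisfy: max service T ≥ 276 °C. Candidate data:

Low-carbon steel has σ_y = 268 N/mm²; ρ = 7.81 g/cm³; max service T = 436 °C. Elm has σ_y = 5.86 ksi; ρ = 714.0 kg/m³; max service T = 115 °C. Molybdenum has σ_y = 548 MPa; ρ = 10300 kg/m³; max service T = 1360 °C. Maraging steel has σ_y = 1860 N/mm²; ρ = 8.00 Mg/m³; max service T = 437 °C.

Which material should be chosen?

maraging steel

Screen on constraints: max service T ≥ 276 °C. Survivors: low-carbon steel, molybdenum, maraging steel.
Putting every candidate on a common basis:
  low-carbon steel: σ_y = 268.0 MPa, ρ = 7810 kg/m³
  molybdenum: σ_y = 548.0 MPa, ρ = 10300 kg/m³
  maraging steel: σ_y = 1860 MPa, ρ = 8000 kg/m³
  maraging steel: M = 232 kN·m/kg
  molybdenum: M = 53.2 kN·m/kg
  low-carbon steel: M = 34.3 kN·m/kg
The maximum is for maraging steel.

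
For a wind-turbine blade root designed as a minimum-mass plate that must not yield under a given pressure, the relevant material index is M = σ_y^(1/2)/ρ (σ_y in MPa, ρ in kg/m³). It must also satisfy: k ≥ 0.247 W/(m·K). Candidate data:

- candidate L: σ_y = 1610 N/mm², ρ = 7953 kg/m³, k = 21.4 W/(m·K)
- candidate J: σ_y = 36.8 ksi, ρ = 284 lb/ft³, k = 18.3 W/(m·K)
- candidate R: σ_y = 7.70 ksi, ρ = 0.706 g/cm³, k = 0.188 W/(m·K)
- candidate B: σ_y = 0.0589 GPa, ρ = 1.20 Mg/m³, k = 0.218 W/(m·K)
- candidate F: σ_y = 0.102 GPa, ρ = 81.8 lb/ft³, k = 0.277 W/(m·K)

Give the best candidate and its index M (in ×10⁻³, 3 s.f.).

Screen on constraints: k ≥ 0.247 W/(m·K). Survivors: candidate L, candidate J, candidate F.
Normalizing units and computing the index:
  candidate L: σ_y = 1610 MPa, ρ = 7953 kg/m³
  candidate J: σ_y = 253.7 MPa, ρ = 4549 kg/m³
  candidate F: σ_y = 102.0 MPa, ρ = 1310 kg/m³
  candidate F: M = 7.71×10⁻³
  candidate L: M = 5.05×10⁻³
  candidate J: M = 3.50×10⁻³
The maximum is for candidate F.

candidate F, M = 7.71×10⁻³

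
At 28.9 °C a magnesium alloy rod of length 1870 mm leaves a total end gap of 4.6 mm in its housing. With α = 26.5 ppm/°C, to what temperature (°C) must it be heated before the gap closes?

α·L₀·ΔT = 4.6 mm ⇒ ΔT = 4.6 / (26.5×10⁻⁶ × 1870.0) = 92.83 K.
T = 28.9 + 92.83 = 121.7 °C.

122 °C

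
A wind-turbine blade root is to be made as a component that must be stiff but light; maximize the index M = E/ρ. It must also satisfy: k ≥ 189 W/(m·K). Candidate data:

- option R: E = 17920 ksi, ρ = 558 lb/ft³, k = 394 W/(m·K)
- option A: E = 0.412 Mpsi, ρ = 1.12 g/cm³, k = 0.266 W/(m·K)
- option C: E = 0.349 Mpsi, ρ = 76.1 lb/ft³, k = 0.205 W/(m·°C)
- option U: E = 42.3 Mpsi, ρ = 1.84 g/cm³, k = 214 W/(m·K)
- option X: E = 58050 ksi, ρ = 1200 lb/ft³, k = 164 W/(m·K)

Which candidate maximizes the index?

Screen on constraints: k ≥ 189 W/(m·K). Survivors: option R, option U.
Putting every candidate on a common basis:
  option R: E = 123.6 GPa, ρ = 8938 kg/m³
  option U: E = 291.6 GPa, ρ = 1840 kg/m³
  option U: M = 159 MN·m/kg
  option R: M = 13.8 MN·m/kg
Highest index: option U.

option U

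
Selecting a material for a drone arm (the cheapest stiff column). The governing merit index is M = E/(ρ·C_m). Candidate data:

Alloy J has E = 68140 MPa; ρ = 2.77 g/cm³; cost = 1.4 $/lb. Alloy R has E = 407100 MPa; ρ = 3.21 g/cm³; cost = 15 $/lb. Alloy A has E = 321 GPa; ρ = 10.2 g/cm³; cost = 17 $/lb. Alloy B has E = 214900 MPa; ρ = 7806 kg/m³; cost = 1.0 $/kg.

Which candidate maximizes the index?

Convert each candidate to consistent units, then evaluate M:
  alloy J: E = 68.14 GPa, ρ = 2770 kg/m³, cost = 3.086 $/kg
  alloy R: E = 407.1 GPa, ρ = 3210 kg/m³, cost = 33.07 $/kg
  alloy A: E = 321.0 GPa, ρ = 10200 kg/m³, cost = 37.48 $/kg
  alloy B: E = 214.9 GPa, ρ = 7806 kg/m³, cost = 1.000 $/kg
  alloy B: M = 27.5 MN·m per $
  alloy J: M = 7.97 MN·m per $
  alloy R: M = 3.84 MN·m per $
  alloy A: M = 0.840 MN·m per $
Alloy B ranks first.

alloy B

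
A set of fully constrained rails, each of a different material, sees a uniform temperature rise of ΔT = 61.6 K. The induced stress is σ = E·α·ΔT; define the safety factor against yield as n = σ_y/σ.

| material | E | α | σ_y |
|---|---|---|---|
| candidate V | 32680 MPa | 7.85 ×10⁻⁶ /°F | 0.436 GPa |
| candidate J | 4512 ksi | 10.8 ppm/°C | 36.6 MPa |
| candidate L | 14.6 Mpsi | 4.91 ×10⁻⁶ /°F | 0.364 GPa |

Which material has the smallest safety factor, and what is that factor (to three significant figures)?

In consistent units (E in GPa, α in ×10⁻⁶/K, σ_y in MPa):
  candidate V: E = 32.68, α = 14.1, σ_y = 436.0 → σ = 28.4 MPa, n = 15.3
  candidate J: E = 31.11, α = 10.8, σ_y = 36.60 → σ = 20.7 MPa, n = 1.77
  candidate L: E = 100.7, α = 8.84, σ_y = 364.0 → σ = 54.8 MPa, n = 6.64
The minimum is candidate J at n = 1.77.

candidate J, n = 1.77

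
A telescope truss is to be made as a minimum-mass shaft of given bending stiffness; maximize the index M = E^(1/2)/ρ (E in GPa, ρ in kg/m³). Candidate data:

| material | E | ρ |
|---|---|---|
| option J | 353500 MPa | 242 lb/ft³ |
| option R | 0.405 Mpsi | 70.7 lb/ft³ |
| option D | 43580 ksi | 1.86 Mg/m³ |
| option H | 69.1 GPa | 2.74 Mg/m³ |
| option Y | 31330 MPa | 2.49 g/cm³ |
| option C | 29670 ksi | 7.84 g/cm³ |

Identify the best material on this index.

In SI units:
  option J: E = 353.5 GPa, ρ = 3876 kg/m³
  option R: E = 2.792 GPa, ρ = 1133 kg/m³
  option D: E = 300.5 GPa, ρ = 1860 kg/m³
  option H: E = 69.10 GPa, ρ = 2740 kg/m³
  option Y: E = 31.33 GPa, ρ = 2490 kg/m³
  option C: E = 204.6 GPa, ρ = 7840 kg/m³
  option D: M = 9.32×10⁻³
  option J: M = 4.85×10⁻³
  option H: M = 3.03×10⁻³
  option Y: M = 2.25×10⁻³
  option C: M = 1.82×10⁻³
  option R: M = 1.48×10⁻³
Option D ranks first.

option D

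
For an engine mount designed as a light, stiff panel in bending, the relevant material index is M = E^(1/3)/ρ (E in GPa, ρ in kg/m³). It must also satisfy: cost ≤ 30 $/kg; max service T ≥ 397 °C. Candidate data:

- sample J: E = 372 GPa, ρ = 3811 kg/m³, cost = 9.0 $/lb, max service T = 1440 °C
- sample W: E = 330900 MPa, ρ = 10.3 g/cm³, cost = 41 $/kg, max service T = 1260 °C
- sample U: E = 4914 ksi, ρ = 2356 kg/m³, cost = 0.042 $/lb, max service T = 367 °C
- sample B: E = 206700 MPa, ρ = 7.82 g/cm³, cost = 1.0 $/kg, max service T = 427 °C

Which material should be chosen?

sample J

Screen on constraints: cost ≤ 30 $/kg; max service T ≥ 397 °C. Survivors: sample J, sample B.
In SI units:
  sample J: E = 372.0 GPa, ρ = 3811 kg/m³
  sample B: E = 206.7 GPa, ρ = 7820 kg/m³
  sample J: M = 1.89×10⁻³
  sample B: M = 0.756×10⁻³
The maximum is for sample J.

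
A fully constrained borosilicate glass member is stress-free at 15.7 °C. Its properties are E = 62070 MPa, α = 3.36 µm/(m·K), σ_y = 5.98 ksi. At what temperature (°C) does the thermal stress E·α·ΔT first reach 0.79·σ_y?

172 °C

E = 62070 MPa = 62.07 GPa.
σ_y = 5.98 ksi = 41.23 MPa.
E·α·ΔT = 32.57 MPa ⇒ ΔT = 32.57 / (62.07×10³ × 3.36×10⁻⁶) = 156.2 K.
T = 15.7 + 156.2 = 171.9 °C.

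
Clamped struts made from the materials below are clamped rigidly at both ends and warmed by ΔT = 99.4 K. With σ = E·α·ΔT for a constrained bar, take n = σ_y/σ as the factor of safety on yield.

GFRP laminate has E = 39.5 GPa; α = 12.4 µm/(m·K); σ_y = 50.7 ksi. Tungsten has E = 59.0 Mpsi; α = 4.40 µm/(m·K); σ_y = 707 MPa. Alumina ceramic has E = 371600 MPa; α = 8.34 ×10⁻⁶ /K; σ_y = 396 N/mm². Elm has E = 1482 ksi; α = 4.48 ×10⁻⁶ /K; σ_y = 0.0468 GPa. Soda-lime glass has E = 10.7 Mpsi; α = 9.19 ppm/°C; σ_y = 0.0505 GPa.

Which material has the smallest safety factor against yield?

soda-lime glass

In consistent units (E in GPa, α in ×10⁻⁶/K, σ_y in MPa):
  GFRP laminate: E = 39.50, α = 12.4, σ_y = 349.6 → σ = 48.7 MPa, n = 7.18
  tungsten: E = 406.8, α = 4.40, σ_y = 707.0 → σ = 178 MPa, n = 3.97
  alumina ceramic: E = 371.6, α = 8.34, σ_y = 396.0 → σ = 308 MPa, n = 1.29
  elm: E = 10.22, α = 4.48, σ_y = 46.80 → σ = 4.55 MPa, n = 10.3
  soda-lime glass: E = 73.77, α = 9.19, σ_y = 50.50 → σ = 67.4 MPa, n = 0.749
The minimum is soda-lime glass at n = 0.749.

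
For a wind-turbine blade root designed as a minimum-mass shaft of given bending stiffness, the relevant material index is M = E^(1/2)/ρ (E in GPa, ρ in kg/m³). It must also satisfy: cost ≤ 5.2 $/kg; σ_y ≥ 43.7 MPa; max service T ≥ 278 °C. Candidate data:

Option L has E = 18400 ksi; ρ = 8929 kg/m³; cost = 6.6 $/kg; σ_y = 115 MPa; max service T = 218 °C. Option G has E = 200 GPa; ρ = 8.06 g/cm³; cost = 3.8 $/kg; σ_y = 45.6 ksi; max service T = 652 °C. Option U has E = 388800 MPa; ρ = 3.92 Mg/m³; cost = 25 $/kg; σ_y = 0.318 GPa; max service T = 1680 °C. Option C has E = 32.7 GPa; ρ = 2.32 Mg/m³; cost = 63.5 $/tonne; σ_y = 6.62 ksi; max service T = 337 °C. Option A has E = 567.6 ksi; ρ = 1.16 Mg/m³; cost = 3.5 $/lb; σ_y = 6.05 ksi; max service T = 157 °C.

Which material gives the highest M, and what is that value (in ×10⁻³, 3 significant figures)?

Screen on constraints: cost ≤ 5.2 $/kg; σ_y ≥ 43.7 MPa; max service T ≥ 278 °C. Survivors: option G, option C.
After converting to SI:
  option G: E = 200.0 GPa, ρ = 8060 kg/m³
  option C: E = 32.70 GPa, ρ = 2320 kg/m³
  option C: M = 2.46×10⁻³
  option G: M = 1.75×10⁻³
Highest index: option C.

option C, M = 2.46×10⁻³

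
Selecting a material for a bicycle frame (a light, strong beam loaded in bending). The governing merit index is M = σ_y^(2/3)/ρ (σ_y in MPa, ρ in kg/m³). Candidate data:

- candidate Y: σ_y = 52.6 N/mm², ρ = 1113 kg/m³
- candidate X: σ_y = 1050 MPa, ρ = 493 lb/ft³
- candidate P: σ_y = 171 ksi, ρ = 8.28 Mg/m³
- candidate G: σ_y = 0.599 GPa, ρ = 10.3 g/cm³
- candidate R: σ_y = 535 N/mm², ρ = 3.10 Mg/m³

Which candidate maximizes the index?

Putting every candidate on a common basis:
  candidate Y: σ_y = 52.60 MPa, ρ = 1113 kg/m³
  candidate X: σ_y = 1050 MPa, ρ = 7897 kg/m³
  candidate P: σ_y = 1179 MPa, ρ = 8280 kg/m³
  candidate G: σ_y = 599.0 MPa, ρ = 10300 kg/m³
  candidate R: σ_y = 535.0 MPa, ρ = 3100 kg/m³
  candidate R: M = 21.3×10⁻³
  candidate P: M = 13.5×10⁻³
  candidate X: M = 13.1×10⁻³
  candidate Y: M = 12.6×10⁻³
  candidate G: M = 6.90×10⁻³
Candidate R ranks first.

candidate R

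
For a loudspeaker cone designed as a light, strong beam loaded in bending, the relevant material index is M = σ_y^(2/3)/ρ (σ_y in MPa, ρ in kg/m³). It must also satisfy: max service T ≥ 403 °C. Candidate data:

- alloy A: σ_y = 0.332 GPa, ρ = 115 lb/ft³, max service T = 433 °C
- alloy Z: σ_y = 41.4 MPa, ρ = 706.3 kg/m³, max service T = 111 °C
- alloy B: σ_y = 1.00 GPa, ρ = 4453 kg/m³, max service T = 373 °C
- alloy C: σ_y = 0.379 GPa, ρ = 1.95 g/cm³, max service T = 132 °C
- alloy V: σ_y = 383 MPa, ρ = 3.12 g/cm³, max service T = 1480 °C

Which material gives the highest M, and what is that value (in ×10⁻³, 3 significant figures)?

alloy A, M = 26.0×10⁻³

Screen on constraints: max service T ≥ 403 °C. Survivors: alloy A, alloy V.
Putting every candidate on a common basis:
  alloy A: σ_y = 332.0 MPa, ρ = 1842 kg/m³
  alloy V: σ_y = 383.0 MPa, ρ = 3120 kg/m³
  alloy A: M = 26.0×10⁻³
  alloy V: M = 16.9×10⁻³
Highest index: alloy A.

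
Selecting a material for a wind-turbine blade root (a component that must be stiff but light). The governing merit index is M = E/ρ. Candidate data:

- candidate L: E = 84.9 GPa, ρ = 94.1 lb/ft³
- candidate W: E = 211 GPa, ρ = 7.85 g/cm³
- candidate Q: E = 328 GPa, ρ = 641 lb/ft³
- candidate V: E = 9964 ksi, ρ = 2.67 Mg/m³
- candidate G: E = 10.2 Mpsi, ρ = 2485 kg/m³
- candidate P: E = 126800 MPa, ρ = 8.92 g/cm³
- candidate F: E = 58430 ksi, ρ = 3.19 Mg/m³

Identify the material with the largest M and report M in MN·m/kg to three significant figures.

candidate F, M = 126 MN·m/kg

Convert each candidate to consistent units, then evaluate M:
  candidate L: E = 84.90 GPa, ρ = 1507 kg/m³
  candidate W: E = 211.0 GPa, ρ = 7850 kg/m³
  candidate Q: E = 328.0 GPa, ρ = 10270 kg/m³
  candidate V: E = 68.70 GPa, ρ = 2670 kg/m³
  candidate G: E = 70.33 GPa, ρ = 2485 kg/m³
  candidate P: E = 126.8 GPa, ρ = 8920 kg/m³
  candidate F: E = 402.9 GPa, ρ = 3190 kg/m³
  candidate F: M = 126 MN·m/kg
  candidate L: M = 56.3 MN·m/kg
  candidate Q: M = 31.9 MN·m/kg
  candidate G: M = 28.3 MN·m/kg
  candidate W: M = 26.9 MN·m/kg
  candidate V: M = 25.7 MN·m/kg
  candidate P: M = 14.2 MN·m/kg
Candidate F ranks first.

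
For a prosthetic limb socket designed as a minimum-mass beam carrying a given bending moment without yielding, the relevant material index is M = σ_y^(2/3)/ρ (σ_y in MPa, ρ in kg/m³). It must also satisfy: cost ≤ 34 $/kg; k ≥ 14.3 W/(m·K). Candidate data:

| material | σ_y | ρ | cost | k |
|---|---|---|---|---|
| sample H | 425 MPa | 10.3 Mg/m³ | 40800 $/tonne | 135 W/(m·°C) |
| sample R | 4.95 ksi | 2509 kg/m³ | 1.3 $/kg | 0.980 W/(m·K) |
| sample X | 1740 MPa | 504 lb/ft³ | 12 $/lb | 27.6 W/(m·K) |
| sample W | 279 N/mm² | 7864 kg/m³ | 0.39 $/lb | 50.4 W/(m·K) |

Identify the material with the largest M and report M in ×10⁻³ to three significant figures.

sample X, M = 17.9×10⁻³

Screen on constraints: cost ≤ 34 $/kg; k ≥ 14.3 W/(m·K). Survivors: sample X, sample W.
Normalizing units and computing the index:
  sample X: σ_y = 1740 MPa, ρ = 8073 kg/m³
  sample W: σ_y = 279.0 MPa, ρ = 7864 kg/m³
  sample X: M = 17.9×10⁻³
  sample W: M = 5.43×10⁻³
Sample X ranks first.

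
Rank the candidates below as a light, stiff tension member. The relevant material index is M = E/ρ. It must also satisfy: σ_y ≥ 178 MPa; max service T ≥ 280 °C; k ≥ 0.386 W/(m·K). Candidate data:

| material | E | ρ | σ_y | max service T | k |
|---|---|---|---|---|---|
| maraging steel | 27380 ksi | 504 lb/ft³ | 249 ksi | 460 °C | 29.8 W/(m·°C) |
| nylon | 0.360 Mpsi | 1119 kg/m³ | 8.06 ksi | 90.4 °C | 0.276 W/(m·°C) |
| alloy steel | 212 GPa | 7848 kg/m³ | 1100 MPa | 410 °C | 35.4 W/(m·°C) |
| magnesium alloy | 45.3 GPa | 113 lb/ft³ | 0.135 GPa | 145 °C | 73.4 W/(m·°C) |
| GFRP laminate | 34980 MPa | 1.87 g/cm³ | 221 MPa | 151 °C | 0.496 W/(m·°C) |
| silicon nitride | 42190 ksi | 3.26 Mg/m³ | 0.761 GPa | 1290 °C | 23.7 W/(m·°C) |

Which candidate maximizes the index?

Screen on constraints: σ_y ≥ 178 MPa; max service T ≥ 280 °C; k ≥ 0.386 W/(m·K). Survivors: maraging steel, alloy steel, silicon nitride.
Normalizing units and computing the index:
  maraging steel: E = 188.8 GPa, ρ = 8073 kg/m³
  alloy steel: E = 212.0 GPa, ρ = 7848 kg/m³
  silicon nitride: E = 290.9 GPa, ρ = 3260 kg/m³
  silicon nitride: M = 89.2 MN·m/kg
  alloy steel: M = 27.0 MN·m/kg
  maraging steel: M = 23.4 MN·m/kg
The maximum is for silicon nitride.

silicon nitride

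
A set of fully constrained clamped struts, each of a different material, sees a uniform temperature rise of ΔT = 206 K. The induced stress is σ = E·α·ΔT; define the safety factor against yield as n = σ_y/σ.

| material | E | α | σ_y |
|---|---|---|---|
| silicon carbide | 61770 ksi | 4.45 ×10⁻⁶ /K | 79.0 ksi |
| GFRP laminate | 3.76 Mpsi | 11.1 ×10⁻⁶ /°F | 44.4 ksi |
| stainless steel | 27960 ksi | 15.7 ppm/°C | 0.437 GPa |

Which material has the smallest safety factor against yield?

Converting E to GPa, α to ×10⁻⁶/K, σ_y to MPa, then σ and n for each:
  silicon carbide: E = 425.9, α = 4.45, σ_y = 544.7 → σ = 390 MPa, n = 1.40
  GFRP laminate: E = 25.92, α = 20.0, σ_y = 306.1 → σ = 107 MPa, n = 2.87
  stainless steel: E = 192.8, α = 15.7, σ_y = 437.0 → σ = 623 MPa, n = 0.701
Smallest n: stainless steel with n = 0.701.

stainless steel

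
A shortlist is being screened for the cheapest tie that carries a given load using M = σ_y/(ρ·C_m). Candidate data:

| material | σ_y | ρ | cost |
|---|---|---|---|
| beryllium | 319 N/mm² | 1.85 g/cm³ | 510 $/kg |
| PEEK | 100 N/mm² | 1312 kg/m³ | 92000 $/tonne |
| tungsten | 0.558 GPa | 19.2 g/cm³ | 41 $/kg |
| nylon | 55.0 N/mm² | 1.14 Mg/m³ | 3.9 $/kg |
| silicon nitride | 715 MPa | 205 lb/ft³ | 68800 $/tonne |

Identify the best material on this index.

In SI units:
  beryllium: σ_y = 319.0 MPa, ρ = 1850 kg/m³, cost = 510.0 $/kg
  PEEK: σ_y = 100.0 MPa, ρ = 1312 kg/m³, cost = 92.00 $/kg
  tungsten: σ_y = 558.0 MPa, ρ = 19200 kg/m³, cost = 41.00 $/kg
  nylon: σ_y = 55.00 MPa, ρ = 1140 kg/m³, cost = 3.900 $/kg
  silicon nitride: σ_y = 715.0 MPa, ρ = 3284 kg/m³, cost = 68.80 $/kg
  nylon: M = 12.4 kN·m per $
  silicon nitride: M = 3.16 kN·m per $
  PEEK: M = 0.828 kN·m per $
  tungsten: M = 0.709 kN·m per $
  beryllium: M = 0.338 kN·m per $
The maximum is for nylon.

nylon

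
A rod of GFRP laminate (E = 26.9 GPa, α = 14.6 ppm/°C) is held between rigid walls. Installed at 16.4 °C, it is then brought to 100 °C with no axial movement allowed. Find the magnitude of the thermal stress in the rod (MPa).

ΔT = 83.60 K. Constrained thermal stress σ = E·α·ΔT = 26.90×10³ MPa × 14.6×10⁻⁶ × 83.60 = 32.8 MPa (compressive).

32.8 MPa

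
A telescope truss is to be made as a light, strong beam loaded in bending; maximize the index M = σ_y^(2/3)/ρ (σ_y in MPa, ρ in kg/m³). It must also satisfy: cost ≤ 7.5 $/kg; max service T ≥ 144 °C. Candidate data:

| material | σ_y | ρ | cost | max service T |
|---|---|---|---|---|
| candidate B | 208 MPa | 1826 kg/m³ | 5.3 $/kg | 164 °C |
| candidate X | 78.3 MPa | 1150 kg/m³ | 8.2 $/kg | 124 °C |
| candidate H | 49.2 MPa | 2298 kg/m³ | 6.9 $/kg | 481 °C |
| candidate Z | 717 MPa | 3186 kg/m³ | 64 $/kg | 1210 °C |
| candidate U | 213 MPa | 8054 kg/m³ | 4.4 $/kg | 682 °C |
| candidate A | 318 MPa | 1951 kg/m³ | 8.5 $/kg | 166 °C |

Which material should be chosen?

candidate B

Screen on constraints: cost ≤ 7.5 $/kg; max service T ≥ 144 °C. Survivors: candidate B, candidate H, candidate U.
Computing M directly (units already consistent):
  candidate B: M = 19.2×10⁻³
  candidate H: M = 5.84×10⁻³
  candidate U: M = 4.43×10⁻³
Candidate B has the largest M.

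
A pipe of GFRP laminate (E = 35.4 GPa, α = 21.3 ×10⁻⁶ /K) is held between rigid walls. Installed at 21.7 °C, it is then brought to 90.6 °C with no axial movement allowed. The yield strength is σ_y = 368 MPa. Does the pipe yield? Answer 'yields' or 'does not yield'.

ΔT = 68.90 K. Constrained thermal stress σ = E·α·ΔT = 35.40×10³ MPa × 21.3×10⁻⁶ × 68.90 = 52.0 MPa (compressive).
Compare to σ_y = 368 MPa: σ < σ_y, so it does not yield.

does not yield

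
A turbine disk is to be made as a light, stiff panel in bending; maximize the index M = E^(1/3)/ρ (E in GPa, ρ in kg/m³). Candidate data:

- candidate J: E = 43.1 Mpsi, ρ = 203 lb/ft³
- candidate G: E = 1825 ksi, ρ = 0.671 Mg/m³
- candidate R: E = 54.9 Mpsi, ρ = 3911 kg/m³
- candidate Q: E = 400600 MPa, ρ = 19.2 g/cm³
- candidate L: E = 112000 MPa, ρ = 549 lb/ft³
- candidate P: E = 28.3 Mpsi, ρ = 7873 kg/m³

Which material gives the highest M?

candidate G

In SI units:
  candidate J: E = 297.2 GPa, ρ = 3252 kg/m³
  candidate G: E = 12.58 GPa, ρ = 671.0 kg/m³
  candidate R: E = 378.5 GPa, ρ = 3911 kg/m³
  candidate Q: E = 400.6 GPa, ρ = 19200 kg/m³
  candidate L: E = 112.0 GPa, ρ = 8794 kg/m³
  candidate P: E = 195.1 GPa, ρ = 7873 kg/m³
  candidate G: M = 3.47×10⁻³
  candidate J: M = 2.05×10⁻³
  candidate R: M = 1.85×10⁻³
  candidate P: M = 0.737×10⁻³
  candidate L: M = 0.548×10⁻³
  candidate Q: M = 0.384×10⁻³
The maximum is for candidate G.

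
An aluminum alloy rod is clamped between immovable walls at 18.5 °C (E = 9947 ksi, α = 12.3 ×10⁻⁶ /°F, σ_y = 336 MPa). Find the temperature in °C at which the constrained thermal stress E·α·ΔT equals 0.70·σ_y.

E = 9947 ksi = 68.58 GPa.
α = 12.3×10⁻⁶/°F × 9/5 = 22.1×10⁻⁶/K.
E·α·ΔT = 235.2 MPa ⇒ ΔT = 235.2 / (68.58×10³ × 22.1×10⁻⁶) = 154.9 K.
T = 18.5 + 154.9 = 173.4 °C.

173 °C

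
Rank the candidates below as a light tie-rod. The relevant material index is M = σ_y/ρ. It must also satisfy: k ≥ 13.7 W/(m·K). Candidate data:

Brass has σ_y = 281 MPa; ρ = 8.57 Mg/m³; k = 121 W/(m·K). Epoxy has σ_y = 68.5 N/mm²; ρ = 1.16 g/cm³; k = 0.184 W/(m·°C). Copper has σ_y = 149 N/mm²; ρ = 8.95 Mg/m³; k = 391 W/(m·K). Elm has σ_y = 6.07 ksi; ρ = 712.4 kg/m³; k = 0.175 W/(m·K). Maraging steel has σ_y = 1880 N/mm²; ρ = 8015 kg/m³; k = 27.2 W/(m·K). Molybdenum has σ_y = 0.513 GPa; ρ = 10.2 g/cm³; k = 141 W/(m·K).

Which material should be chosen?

maraging steel

Screen on constraints: k ≥ 13.7 W/(m·K). Survivors: brass, copper, maraging steel, molybdenum.
After converting to SI:
  brass: σ_y = 281.0 MPa, ρ = 8570 kg/m³
  copper: σ_y = 149.0 MPa, ρ = 8950 kg/m³
  maraging steel: σ_y = 1880 MPa, ρ = 8015 kg/m³
  molybdenum: σ_y = 513.0 MPa, ρ = 10200 kg/m³
  maraging steel: M = 235 kN·m/kg
  molybdenum: M = 50.3 kN·m/kg
  brass: M = 32.8 kN·m/kg
  copper: M = 16.6 kN·m/kg
Maraging steel ranks first.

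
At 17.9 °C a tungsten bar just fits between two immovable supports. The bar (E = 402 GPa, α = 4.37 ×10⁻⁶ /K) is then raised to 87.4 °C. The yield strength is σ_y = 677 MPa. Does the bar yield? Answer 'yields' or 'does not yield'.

does not yield

ΔT = 69.50 K. Constrained thermal stress σ = E·α·ΔT = 402.0×10³ MPa × 4.37×10⁻⁶ × 69.50 = 122 MPa (compressive).
Compare to σ_y = 677 MPa: σ < σ_y, so it does not yield.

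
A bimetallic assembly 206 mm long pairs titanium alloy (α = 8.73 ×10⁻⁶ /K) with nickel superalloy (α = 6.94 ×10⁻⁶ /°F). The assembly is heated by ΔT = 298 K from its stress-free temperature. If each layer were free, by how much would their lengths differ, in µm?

231 µm

nickel superalloy: α = 6.94×10⁻⁶/°F × 9/5 = 12.5×10⁻⁶/K.
Δα = |8.73 − 12.5|×10⁻⁶/K = 3.76×10⁻⁶/K.
ΔL_mismatch = Δα·L·ΔT = 3.76×10⁻⁶ × 206.0 mm × 298.0 K = 231 µm.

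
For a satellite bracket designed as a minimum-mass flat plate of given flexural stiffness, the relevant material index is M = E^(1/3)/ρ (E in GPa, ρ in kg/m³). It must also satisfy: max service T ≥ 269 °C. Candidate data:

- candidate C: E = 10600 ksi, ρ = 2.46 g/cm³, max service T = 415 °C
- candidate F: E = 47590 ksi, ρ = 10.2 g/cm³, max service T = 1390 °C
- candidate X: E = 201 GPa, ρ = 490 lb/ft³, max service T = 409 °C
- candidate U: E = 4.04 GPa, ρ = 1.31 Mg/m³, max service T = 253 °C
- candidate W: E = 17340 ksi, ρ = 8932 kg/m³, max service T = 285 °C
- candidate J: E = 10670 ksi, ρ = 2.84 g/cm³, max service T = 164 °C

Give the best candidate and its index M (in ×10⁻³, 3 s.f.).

candidate C, M = 1.70×10⁻³

Screen on constraints: max service T ≥ 269 °C. Survivors: candidate C, candidate F, candidate X, candidate W.
Putting every candidate on a common basis:
  candidate C: E = 73.08 GPa, ρ = 2460 kg/m³
  candidate F: E = 328.1 GPa, ρ = 10200 kg/m³
  candidate X: E = 201.0 GPa, ρ = 7849 kg/m³
  candidate W: E = 119.6 GPa, ρ = 8932 kg/m³
  candidate C: M = 1.70×10⁻³
  candidate X: M = 0.746×10⁻³
  candidate F: M = 0.676×10⁻³
  candidate W: M = 0.552×10⁻³
The maximum is for candidate C.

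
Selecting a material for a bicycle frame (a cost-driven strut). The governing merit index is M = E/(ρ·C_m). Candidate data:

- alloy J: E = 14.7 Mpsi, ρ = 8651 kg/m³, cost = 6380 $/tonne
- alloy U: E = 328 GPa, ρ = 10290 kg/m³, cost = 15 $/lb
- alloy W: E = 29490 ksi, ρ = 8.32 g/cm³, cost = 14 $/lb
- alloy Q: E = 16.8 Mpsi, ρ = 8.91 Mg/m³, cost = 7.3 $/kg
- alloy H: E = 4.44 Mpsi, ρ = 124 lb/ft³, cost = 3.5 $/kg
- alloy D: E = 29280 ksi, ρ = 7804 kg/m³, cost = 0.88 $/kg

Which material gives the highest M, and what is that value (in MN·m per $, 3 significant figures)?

alloy D, M = 29.4 MN·m per $

In SI units:
  alloy J: E = 101.4 GPa, ρ = 8651 kg/m³, cost = 6.380 $/kg
  alloy U: E = 328.0 GPa, ρ = 10290 kg/m³, cost = 33.07 $/kg
  alloy W: E = 203.3 GPa, ρ = 8320 kg/m³, cost = 30.86 $/kg
  alloy Q: E = 115.8 GPa, ρ = 8910 kg/m³, cost = 7.300 $/kg
  alloy H: E = 30.61 GPa, ρ = 1986 kg/m³, cost = 3.500 $/kg
  alloy D: E = 201.9 GPa, ρ = 7804 kg/m³, cost = 0.8800 $/kg
  alloy D: M = 29.4 MN·m per $
  alloy H: M = 4.40 MN·m per $
  alloy J: M = 1.84 MN·m per $
  alloy Q: M = 1.78 MN·m per $
  alloy U: M = 0.964 MN·m per $
  alloy W: M = 0.792 MN·m per $
Highest index: alloy D.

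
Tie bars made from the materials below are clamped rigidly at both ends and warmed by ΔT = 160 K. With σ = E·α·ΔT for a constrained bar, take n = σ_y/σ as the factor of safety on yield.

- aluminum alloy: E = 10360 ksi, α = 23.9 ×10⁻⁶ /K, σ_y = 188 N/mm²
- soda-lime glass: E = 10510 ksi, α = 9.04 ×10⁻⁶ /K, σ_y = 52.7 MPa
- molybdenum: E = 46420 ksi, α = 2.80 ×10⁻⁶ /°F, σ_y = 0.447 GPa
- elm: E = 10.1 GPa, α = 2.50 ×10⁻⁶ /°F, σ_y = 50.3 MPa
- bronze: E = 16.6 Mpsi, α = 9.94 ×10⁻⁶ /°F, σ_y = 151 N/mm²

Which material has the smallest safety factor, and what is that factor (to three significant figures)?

Converting E to GPa, α to ×10⁻⁶/K, σ_y to MPa, then σ and n for each:
  aluminum alloy: E = 71.43, α = 23.9, σ_y = 188.0 → σ = 273 MPa, n = 0.688
  soda-lime glass: E = 72.46, α = 9.04, σ_y = 52.70 → σ = 105 MPa, n = 0.503
  molybdenum: E = 320.1, α = 5.04, σ_y = 447.0 → σ = 258 MPa, n = 1.73
  elm: E = 10.10, α = 4.50, σ_y = 50.30 → σ = 7.27 MPa, n = 6.92
  bronze: E = 114.5, α = 17.9, σ_y = 151.0 → σ = 328 MPa, n = 0.461
Bronze has the lowest safety factor, n = 0.461.

bronze, n = 0.461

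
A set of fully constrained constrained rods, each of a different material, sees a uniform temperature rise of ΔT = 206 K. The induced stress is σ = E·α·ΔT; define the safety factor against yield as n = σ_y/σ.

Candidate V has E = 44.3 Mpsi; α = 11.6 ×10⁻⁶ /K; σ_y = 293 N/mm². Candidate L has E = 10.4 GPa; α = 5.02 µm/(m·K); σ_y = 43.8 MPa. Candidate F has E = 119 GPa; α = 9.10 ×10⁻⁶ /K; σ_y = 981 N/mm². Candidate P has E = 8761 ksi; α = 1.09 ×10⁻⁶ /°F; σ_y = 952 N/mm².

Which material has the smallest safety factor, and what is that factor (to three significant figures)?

candidate V, n = 0.401

In consistent units (E in GPa, α in ×10⁻⁶/K, σ_y in MPa):
  candidate V: E = 305.4, α = 11.6, σ_y = 293.0 → σ = 730 MPa, n = 0.401
  candidate L: E = 10.40, α = 5.02, σ_y = 43.80 → σ = 10.8 MPa, n = 4.07
  candidate F: E = 119.0, α = 9.10, σ_y = 981.0 → σ = 223 MPa, n = 4.40
  candidate P: E = 60.40, α = 1.96, σ_y = 952.0 → σ = 24.4 MPa, n = 39.0
The minimum is candidate V at n = 0.401.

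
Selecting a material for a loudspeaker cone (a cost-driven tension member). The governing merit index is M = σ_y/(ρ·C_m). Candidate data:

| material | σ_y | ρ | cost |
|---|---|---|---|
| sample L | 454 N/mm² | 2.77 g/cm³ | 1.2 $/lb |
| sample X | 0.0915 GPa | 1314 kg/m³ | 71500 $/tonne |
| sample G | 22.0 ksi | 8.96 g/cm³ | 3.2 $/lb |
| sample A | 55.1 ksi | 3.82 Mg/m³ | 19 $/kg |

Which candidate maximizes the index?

In SI units:
  sample L: σ_y = 454.0 MPa, ρ = 2770 kg/m³, cost = 2.646 $/kg
  sample X: σ_y = 91.50 MPa, ρ = 1314 kg/m³, cost = 71.50 $/kg
  sample G: σ_y = 151.7 MPa, ρ = 8960 kg/m³, cost = 7.055 $/kg
  sample A: σ_y = 379.9 MPa, ρ = 3820 kg/m³, cost = 19.00 $/kg
  sample L: M = 62.0 kN·m per $
  sample A: M = 5.23 kN·m per $
  sample G: M = 2.40 kN·m per $
  sample X: M = 0.974 kN·m per $
The maximum is for sample L.

sample L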